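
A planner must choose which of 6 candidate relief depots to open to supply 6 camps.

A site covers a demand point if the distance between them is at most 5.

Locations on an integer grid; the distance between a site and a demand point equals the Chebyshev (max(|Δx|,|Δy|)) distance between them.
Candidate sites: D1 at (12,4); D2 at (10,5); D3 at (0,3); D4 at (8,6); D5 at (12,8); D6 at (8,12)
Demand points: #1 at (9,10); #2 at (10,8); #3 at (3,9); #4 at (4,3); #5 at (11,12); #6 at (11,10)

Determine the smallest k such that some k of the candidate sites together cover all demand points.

Coverage sets (demand points within 5 of each site):
  D1: {#2}
  D2: {#1, #2, #6}
  D3: {#4}
  D4: {#1, #2, #3, #4, #6}
  D5: {#1, #2, #5, #6}
  D6: {#1, #2, #3, #5, #6}
No single site covers all 6 demand points.
But {D3, D6} covers everything, so the minimum is 2.

2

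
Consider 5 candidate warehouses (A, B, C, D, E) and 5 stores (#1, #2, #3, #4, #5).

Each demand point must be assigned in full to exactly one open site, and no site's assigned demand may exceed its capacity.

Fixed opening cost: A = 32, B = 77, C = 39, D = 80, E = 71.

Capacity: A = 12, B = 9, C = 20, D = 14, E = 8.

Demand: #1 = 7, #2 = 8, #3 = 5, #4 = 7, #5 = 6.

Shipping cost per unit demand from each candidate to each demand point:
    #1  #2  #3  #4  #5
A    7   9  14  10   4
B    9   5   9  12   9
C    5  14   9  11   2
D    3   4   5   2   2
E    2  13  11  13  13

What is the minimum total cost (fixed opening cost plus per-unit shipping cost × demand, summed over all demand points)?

300

Open {C, D}; cheapest assignment that respects the capacities:
  C (cap 20, load 20): #1, #4, #5 — cost 7×5 + 7×11 + 6×2 = 124
  D (cap 14, load 13): #2, #3 — cost 8×4 + 5×5 = 57
  Shipping 181, fixed 119 → total 300.
  Any other capacity-feasible assignment to {C, D} ships for at least 181.
Compare {A, C, D}: its best feasible assignment gives total 309.
Compare {B, C, D}: its best feasible assignment gives total 322.
Every other set of open sites that can feasibly serve all demand totals ≥ 309 even under its best assignment. Minimum: 300.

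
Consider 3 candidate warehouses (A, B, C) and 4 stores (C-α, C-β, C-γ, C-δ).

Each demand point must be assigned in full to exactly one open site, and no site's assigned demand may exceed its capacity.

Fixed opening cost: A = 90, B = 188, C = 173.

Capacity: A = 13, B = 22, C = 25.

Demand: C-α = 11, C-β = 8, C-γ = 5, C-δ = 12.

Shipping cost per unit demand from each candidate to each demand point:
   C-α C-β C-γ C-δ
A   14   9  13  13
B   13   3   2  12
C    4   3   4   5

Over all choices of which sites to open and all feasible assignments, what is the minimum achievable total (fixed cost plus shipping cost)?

499

Open {B, C}; cheapest assignment that respects the capacities:
  B (cap 22, load 13): C-β, C-γ — cost 8×3 + 5×2 = 34
  C (cap 25, load 23): C-α, C-δ — cost 11×4 + 12×5 = 104
  Shipping 138, fixed 361 → total 499.
  Any other capacity-feasible assignment to {B, C} ships for at least 138.
Compare {A, C}: its best feasible assignment gives total 504.
Compare {A, B, C}: its best feasible assignment gives total 589.
Every other set of open sites that can feasibly serve all demand totals ≥ 504 even under its best assignment. Minimum: 499.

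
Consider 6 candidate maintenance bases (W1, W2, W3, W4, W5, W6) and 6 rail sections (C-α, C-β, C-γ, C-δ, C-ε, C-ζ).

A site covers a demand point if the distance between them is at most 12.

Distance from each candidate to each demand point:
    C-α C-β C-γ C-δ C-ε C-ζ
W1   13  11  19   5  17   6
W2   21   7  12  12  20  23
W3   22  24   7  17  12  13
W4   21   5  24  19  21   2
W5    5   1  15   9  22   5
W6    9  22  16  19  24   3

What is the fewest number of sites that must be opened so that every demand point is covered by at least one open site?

Coverage sets (demand points within 12 of each site):
  W1: {C-β, C-δ, C-ζ}
  W2: {C-β, C-γ, C-δ}
  W3: {C-γ, C-ε}
  W4: {C-β, C-ζ}
  W5: {C-α, C-β, C-δ, C-ζ}
  W6: {C-α, C-ζ}
No single site covers all 6 demand points.
But {W3, W5} covers everything, so the minimum is 2.

2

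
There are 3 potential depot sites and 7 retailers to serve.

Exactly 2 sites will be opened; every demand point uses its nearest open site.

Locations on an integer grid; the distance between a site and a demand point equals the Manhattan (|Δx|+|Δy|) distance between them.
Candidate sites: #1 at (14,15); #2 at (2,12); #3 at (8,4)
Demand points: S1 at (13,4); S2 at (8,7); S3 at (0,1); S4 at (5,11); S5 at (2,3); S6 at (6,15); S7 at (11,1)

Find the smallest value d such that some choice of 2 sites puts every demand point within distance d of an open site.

11

Open {#1, #3}.
  Farthest demand point is S3 at distance 11 (to #3); all others are ≤ 11.
With {#2, #3} the worst case is 11.
With {#1, #2} the worst case is 17.
No size-2 selection achieves below 11.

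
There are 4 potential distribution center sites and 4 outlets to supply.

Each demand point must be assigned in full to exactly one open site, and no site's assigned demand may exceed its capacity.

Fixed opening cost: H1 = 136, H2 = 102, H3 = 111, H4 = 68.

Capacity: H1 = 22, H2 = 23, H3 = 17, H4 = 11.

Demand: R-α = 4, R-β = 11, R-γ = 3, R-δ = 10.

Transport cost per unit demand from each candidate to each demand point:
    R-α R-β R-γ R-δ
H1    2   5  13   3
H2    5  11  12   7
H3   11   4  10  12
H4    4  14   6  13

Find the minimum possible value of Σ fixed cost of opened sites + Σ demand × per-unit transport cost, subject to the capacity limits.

Open {H1, H4}; cheapest assignment that respects the capacities:
  H1 (cap 22, load 21): R-β, R-δ — cost 11×5 + 10×3 = 85
  H4 (cap 11, load 7): R-α, R-γ — cost 4×4 + 3×6 = 34
  Shipping 119, fixed 204 → total 323.
  Any other capacity-feasible assignment to {H1, H4} ships for at least 119.
Compare {H1, H3}: its best feasible assignment gives total 359.
Compare {H2, H3}: its best feasible assignment gives total 377.
Every other set of open sites that can feasibly serve all demand totals ≥ 359 even under its best assignment. Minimum: 323.

323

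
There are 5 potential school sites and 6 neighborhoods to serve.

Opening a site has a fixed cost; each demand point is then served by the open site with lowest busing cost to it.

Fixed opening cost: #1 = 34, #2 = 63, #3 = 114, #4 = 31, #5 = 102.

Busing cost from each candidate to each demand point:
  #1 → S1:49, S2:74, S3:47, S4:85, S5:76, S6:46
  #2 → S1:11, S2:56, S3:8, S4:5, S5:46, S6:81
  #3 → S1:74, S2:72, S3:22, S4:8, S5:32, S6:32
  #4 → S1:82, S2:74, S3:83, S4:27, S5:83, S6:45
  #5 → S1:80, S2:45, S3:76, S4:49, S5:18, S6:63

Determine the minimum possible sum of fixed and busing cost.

265

Open {#2, #4}: assign each demand point to its cheapest open site.
  S1→#2 11, S2→#2 56, S3→#2 8, S4→#2 5, S5→#2 46, S6→#4 45
  busing cost 171, fixed 94 → total 265.
Compare {#1, #2}: busing cost 172 + fixed 97 = 269.
Compare {#2}: busing cost 207 + fixed 63 = 270.
Compare {#1, #2, #4}: busing cost 171 + fixed 128 = 299.
All other subsets cost ≥ 269. Minimum total cost: 265.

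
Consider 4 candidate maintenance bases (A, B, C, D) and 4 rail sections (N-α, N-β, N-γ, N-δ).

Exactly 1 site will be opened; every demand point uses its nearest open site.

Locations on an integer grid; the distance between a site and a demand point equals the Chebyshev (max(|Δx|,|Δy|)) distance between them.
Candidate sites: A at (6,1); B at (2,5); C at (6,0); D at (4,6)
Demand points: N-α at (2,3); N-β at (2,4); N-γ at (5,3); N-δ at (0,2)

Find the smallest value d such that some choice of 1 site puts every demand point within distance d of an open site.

3

Open {B}.
  Farthest demand point is N-γ at distance 3 (to B); all others are ≤ 3.
With {D} the worst case is 4.
With {A} the worst case is 6.
No size-1 selection achieves below 3.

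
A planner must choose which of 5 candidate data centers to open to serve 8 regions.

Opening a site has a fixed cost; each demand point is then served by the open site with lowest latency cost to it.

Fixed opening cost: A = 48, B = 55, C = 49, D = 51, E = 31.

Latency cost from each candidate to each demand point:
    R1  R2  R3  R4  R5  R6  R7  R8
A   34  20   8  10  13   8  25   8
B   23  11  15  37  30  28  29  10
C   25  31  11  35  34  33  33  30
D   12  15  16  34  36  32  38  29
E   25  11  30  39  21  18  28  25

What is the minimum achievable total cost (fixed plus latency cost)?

Open {A}: assign each demand point to its cheapest open site.
  R1→A 34, R2→A 20, R3→A 8, R4→A 10, R5→A 13, R6→A 8, R7→A 25, R8→A 8
  latency cost 126, fixed 48 → total 174.
Compare {A, E}: latency cost 108 + fixed 79 = 187.
Compare {A, D}: latency cost 99 + fixed 99 = 198.
Compare {A, B}: latency cost 106 + fixed 103 = 209.
All other subsets cost ≥ 187. Minimum total cost: 174.

174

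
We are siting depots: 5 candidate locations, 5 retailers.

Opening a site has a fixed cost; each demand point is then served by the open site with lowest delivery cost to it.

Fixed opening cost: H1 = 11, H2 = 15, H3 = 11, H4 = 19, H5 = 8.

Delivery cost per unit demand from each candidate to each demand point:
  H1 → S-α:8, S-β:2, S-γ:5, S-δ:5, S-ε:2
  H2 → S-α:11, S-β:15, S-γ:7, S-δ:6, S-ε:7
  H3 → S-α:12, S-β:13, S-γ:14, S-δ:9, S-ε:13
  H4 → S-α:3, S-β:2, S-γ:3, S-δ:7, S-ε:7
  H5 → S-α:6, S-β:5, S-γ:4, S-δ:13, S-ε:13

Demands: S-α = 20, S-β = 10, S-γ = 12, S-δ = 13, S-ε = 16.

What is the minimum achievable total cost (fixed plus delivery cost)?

243

Open {H1, H4}: assign each demand point to its cheapest open site.
  S-α→H4 20×3=60, S-β→H1 10×2=20, S-γ→H4 12×3=36, S-δ→H1 13×5=65, S-ε→H1 16×2=32
  delivery cost 213, fixed 30 → total 243.
Compare {H1, H4, H5}: delivery cost 213 + fixed 38 = 251.
Compare {H1, H3, H4}: delivery cost 213 + fixed 41 = 254.
Compare {H1, H2, H4}: delivery cost 213 + fixed 45 = 258.
All other subsets cost ≥ 251. Minimum total cost: 243.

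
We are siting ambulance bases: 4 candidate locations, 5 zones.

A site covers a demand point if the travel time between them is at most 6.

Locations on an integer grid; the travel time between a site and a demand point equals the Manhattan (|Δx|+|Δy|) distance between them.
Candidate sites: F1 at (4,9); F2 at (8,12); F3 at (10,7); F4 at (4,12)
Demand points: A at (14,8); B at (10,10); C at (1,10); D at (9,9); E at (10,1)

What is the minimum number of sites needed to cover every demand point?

2

Coverage sets (demand points within 6 of each site):
  F1: {C, D}
  F2: {B, D}
  F3: {A, B, D, E}
  F4: {C}
No single site covers all 5 demand points.
But {F1, F3} covers everything, so the minimum is 2.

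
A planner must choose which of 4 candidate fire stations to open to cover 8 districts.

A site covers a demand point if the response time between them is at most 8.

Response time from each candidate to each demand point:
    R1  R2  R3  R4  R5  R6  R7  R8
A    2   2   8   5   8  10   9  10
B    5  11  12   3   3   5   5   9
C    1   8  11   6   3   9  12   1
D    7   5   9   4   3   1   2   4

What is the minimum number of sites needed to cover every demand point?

2

Coverage sets (demand points within 8 of each site):
  A: {R1, R2, R3, R4, R5}
  B: {R1, R4, R5, R6, R7}
  C: {R1, R2, R4, R5, R8}
  D: {R1, R2, R4, R5, R6, R7, R8}
No single site covers all 8 demand points.
But {A, D} covers everything, so the minimum is 2.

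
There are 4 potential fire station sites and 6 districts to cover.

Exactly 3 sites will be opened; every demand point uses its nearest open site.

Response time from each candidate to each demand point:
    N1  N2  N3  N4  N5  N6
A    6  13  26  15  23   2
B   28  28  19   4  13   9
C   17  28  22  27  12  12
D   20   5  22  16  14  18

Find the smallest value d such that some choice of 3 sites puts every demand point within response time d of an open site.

19

Open {A, B, C}.
  Farthest demand point is N3 at response time 19 (to B); all others are ≤ 19.
With {A, B, D} the worst case is 19.
With {B, C, D} the worst case is 19.
No size-3 selection achieves below 19.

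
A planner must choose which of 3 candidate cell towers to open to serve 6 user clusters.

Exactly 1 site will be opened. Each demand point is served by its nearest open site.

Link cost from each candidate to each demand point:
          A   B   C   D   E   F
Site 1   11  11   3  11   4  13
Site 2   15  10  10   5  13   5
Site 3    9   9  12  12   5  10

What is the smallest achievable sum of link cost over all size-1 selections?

53

Open {Site 1}.
  A→Site 1 11, B→Site 1 11, C→Site 1 3, D→Site 1 11, E→Site 1 4, F→Site 1 13  ⇒ total 53.
Compare {Site 3}: total 57.
Compare {Site 2}: total 58.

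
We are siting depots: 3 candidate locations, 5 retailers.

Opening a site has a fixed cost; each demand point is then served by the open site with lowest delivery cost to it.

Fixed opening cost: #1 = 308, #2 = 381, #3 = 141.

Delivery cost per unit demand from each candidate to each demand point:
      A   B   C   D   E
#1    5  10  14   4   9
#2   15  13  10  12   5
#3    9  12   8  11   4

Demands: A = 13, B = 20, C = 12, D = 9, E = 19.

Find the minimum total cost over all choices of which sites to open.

Open {#3}: assign each demand point to its cheapest open site.
  A→#3 13×9=117, B→#3 20×12=240, C→#3 12×8=96, D→#3 9×11=99, E→#3 19×4=76
  delivery cost 628, fixed 141 → total 769.
Compare {#1, #3}: delivery cost 473 + fixed 449 = 922.
Compare {#1}: delivery cost 640 + fixed 308 = 948.
Compare {#2, #3}: delivery cost 628 + fixed 522 = 1150.
All other subsets cost ≥ 922. Minimum total cost: 769.

769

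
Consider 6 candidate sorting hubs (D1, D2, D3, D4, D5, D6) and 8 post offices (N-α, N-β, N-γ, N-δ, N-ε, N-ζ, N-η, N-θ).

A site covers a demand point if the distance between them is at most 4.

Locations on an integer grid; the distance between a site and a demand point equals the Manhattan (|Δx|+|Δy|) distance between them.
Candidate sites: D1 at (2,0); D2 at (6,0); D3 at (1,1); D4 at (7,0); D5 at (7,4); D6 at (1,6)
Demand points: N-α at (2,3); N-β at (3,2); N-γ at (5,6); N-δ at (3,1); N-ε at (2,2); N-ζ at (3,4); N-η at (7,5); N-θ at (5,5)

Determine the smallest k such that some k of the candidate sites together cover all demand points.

2

Coverage sets (demand points within 4 of each site):
  D1: {N-α, N-β, N-δ, N-ε}
  D2: {N-δ}
  D3: {N-α, N-β, N-δ, N-ε}
  D4: {}
  D5: {N-γ, N-ζ, N-η, N-θ}
  D6: {N-α, N-γ, N-ζ}
No single site covers all 8 demand points.
But {D1, D5} covers everything, so the minimum is 2.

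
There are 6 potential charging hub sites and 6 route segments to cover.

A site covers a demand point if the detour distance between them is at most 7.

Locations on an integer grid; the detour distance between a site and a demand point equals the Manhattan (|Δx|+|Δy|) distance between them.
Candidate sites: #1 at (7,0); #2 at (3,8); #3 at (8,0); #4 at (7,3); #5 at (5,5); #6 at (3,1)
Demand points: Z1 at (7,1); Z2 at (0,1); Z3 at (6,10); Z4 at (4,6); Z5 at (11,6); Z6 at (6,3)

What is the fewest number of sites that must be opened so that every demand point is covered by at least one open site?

2

Coverage sets (demand points within 7 of each site):
  #1: {Z1, Z6}
  #2: {Z3, Z4}
  #3: {Z1, Z6}
  #4: {Z1, Z4, Z5, Z6}
  #5: {Z1, Z3, Z4, Z5, Z6}
  #6: {Z1, Z2, Z4, Z6}
No single site covers all 6 demand points.
But {#5, #6} covers everything, so the minimum is 2.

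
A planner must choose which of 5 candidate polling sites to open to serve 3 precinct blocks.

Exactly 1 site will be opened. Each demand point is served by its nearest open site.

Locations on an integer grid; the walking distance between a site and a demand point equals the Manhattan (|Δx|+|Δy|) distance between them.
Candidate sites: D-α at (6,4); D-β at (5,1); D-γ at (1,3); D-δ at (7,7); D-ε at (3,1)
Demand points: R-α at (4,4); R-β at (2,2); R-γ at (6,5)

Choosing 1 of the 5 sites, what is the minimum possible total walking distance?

9

Open {D-α}.
  R-α→D-α 2, R-β→D-α 6, R-γ→D-α 1  ⇒ total 9.
Compare {D-β}: total 13.
Compare {D-γ}: total 13.
No size-1 selection does better; minimum is 9.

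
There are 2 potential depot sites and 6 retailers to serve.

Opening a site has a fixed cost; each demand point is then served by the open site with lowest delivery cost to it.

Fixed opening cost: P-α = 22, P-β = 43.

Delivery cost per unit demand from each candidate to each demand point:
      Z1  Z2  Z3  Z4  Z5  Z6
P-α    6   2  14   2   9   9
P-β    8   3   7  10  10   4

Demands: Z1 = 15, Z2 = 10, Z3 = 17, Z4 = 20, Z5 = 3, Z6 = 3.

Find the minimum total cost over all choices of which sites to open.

Open {P-α, P-β}: assign each demand point to its cheapest open site.
  Z1→P-α 15×6=90, Z2→P-α 10×2=20, Z3→P-β 17×7=119, Z4→P-α 20×2=40, Z5→P-α 3×9=27, Z6→P-β 3×4=12
  delivery cost 308, fixed 65 → total 373.
Compare {P-α}: delivery cost 442 + fixed 22 = 464.
Compare {P-β}: delivery cost 511 + fixed 43 = 554.

373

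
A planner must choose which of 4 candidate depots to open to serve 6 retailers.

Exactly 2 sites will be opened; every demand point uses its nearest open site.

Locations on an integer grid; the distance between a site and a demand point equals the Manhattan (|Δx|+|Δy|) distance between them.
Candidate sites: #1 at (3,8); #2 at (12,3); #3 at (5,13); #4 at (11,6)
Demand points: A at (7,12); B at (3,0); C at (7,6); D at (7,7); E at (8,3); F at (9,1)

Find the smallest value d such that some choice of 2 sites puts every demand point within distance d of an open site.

Open {#1, #2}.
  Farthest demand point is A at distance 8 (to #1); all others are ≤ 8.
With {#1, #4} the worst case is 8.
With {#2, #3} the worst case is 12.
No size-2 selection achieves below 8.

8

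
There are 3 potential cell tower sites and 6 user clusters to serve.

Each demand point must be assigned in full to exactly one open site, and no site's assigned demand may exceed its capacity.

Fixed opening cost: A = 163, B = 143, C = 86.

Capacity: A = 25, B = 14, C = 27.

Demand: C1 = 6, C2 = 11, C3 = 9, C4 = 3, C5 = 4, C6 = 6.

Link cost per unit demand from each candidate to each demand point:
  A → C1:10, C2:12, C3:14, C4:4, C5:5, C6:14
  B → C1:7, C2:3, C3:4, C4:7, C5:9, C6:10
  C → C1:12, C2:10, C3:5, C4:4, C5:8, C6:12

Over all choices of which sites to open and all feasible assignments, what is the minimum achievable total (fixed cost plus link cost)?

Open {B, C}; cheapest assignment that respects the capacities:
  B (cap 14, load 14): C2, C4 — cost 11×3 + 3×7 = 54
  C (cap 27, load 25): C1, C3, C5, C6 — cost 6×12 + 9×5 + 4×8 + 6×12 = 221
  Shipping 275, fixed 229 → total 504.
  Any other capacity-feasible assignment to {B, C} ships for at least 275.
Compare {A, C}: its best feasible assignment gives total 568.
Compare {A, B, C}: its best feasible assignment gives total 634.
Every other set of open sites that can feasibly serve all demand totals ≥ 568 even under its best assignment. Minimum: 504.

504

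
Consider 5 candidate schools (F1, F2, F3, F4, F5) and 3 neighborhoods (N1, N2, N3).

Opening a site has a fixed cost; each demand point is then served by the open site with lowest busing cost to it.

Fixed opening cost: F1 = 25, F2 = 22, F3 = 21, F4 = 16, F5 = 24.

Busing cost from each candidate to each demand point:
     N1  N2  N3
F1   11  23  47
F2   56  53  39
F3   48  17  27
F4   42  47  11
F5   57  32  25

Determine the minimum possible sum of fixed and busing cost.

Open {F1, F4}: assign each demand point to its cheapest open site.
  N1→F1 11, N2→F1 23, N3→F4 11
  busing cost 45, fixed 41 → total 86.
Compare {F1, F3}: busing cost 55 + fixed 46 = 101.
Compare {F1, F3, F4}: busing cost 39 + fixed 62 = 101.
Compare {F1}: busing cost 81 + fixed 25 = 106.
All other subsets cost ≥ 101. Minimum total cost: 86.

86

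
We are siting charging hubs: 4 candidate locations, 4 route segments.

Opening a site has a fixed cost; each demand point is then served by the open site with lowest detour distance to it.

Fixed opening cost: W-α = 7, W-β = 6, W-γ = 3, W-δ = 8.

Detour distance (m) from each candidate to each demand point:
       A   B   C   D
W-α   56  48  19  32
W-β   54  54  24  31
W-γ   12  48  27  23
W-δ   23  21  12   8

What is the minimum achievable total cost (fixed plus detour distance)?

64

Open {W-γ, W-δ}: assign each demand point to its cheapest open site.
  A→W-γ 12, B→W-δ 21, C→W-δ 12, D→W-δ 8
  detour distance 53, fixed 11 → total 64.
Compare {W-β, W-γ, W-δ}: detour distance 53 + fixed 17 = 70.
Compare {W-α, W-γ, W-δ}: detour distance 53 + fixed 18 = 71.
Compare {W-δ}: detour distance 64 + fixed 8 = 72.
All other subsets cost ≥ 70. Minimum total cost: 64.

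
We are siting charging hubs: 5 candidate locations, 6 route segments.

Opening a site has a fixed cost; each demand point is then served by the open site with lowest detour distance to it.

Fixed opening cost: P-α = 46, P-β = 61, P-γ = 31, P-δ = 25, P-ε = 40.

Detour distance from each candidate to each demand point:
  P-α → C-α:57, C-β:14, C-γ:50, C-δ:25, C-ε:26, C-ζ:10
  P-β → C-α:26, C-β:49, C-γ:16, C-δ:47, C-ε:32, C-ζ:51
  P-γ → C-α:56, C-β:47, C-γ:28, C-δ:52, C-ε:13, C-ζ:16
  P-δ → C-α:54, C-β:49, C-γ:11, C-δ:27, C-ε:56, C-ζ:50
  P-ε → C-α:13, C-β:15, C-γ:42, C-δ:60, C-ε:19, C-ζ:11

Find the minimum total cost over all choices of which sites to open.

161

Open {P-δ, P-ε}: assign each demand point to its cheapest open site.
  C-α→P-ε 13, C-β→P-ε 15, C-γ→P-δ 11, C-δ→P-δ 27, C-ε→P-ε 19, C-ζ→P-ε 11
  detour distance 96, fixed 65 → total 161.
Compare {P-γ, P-δ, P-ε}: detour distance 90 + fixed 96 = 186.
Compare {P-ε}: detour distance 160 + fixed 40 = 200.
Compare {P-γ, P-ε}: detour distance 132 + fixed 71 = 203.
All other subsets cost ≥ 186. Minimum total cost: 161.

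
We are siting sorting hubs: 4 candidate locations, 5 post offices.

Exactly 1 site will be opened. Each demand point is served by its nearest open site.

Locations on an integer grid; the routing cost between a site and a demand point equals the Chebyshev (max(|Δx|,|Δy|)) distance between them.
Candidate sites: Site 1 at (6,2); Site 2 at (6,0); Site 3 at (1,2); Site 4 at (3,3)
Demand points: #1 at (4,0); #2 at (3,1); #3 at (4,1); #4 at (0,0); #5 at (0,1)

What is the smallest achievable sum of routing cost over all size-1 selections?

11

Open {Site 3}.
  #1→Site 3 3, #2→Site 3 2, #3→Site 3 3, #4→Site 3 2, #5→Site 3 1  ⇒ total 11.
Compare {Site 4}: total 13.
Compare {Site 1}: total 19.
No size-1 selection does better; minimum is 11.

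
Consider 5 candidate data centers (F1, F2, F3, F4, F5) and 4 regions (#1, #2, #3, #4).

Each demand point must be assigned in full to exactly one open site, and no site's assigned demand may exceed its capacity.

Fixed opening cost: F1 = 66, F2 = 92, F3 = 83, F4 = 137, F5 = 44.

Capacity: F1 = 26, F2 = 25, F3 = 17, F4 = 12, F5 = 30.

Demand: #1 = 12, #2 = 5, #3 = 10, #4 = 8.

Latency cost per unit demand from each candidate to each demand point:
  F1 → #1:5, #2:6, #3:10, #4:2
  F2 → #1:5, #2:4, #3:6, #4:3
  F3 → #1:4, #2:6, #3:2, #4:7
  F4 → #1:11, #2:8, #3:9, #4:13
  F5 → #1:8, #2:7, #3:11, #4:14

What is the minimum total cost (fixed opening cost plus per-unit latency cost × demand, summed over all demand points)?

275

Open {F1, F3}; cheapest assignment that respects the capacities:
  F1 (cap 26, load 25): #1, #2, #4 — cost 12×5 + 5×6 + 8×2 = 106
  F3 (cap 17, load 10): #3 — cost 10×2 = 20
  Shipping 126, fixed 149 → total 275.
  Any other capacity-feasible assignment to {F1, F3} ships for at least 126.
Compare {F2, F3}: its best feasible assignment gives total 299.
Compare {F1, F2}: its best feasible assignment gives total 314.
Every other set of open sites that can feasibly serve all demand totals ≥ 299 even under its best assignment. Minimum: 275.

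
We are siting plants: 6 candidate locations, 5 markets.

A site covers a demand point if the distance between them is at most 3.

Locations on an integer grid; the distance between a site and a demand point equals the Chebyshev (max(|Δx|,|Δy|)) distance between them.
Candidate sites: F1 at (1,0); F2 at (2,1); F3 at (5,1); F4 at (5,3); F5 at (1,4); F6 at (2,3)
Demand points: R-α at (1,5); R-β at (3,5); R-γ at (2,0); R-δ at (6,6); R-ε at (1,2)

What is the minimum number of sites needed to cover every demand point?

2

Coverage sets (demand points within 3 of each site):
  F1: {R-γ, R-ε}
  F2: {R-γ, R-ε}
  F3: {R-γ}
  F4: {R-β, R-γ, R-δ}
  F5: {R-α, R-β, R-ε}
  F6: {R-α, R-β, R-γ, R-ε}
No single site covers all 5 demand points.
But {F4, F5} covers everything, so the minimum is 2.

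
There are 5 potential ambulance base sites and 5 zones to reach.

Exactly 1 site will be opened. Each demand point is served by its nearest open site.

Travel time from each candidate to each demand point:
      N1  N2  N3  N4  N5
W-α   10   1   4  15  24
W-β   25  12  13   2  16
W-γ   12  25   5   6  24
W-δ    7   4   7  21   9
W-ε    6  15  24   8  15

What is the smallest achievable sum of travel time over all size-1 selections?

48

Open {W-δ}.
  N1→W-δ 7, N2→W-δ 4, N3→W-δ 7, N4→W-δ 21, N5→W-δ 9  ⇒ total 48.
Compare {W-α}: total 54.
Compare {W-β}: total 68.
No size-1 selection does better; minimum is 48.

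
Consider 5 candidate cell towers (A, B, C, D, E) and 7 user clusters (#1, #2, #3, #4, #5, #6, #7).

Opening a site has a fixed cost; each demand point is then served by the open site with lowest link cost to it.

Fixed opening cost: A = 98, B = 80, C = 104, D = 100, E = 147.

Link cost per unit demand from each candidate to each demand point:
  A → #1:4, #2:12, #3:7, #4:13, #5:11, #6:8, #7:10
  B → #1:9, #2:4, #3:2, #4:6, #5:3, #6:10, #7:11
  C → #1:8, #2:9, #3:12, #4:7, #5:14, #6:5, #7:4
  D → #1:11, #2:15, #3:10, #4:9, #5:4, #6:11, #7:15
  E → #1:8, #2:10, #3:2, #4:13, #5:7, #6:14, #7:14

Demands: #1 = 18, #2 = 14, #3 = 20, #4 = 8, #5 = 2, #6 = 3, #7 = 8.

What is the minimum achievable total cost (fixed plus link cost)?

Open {A, B}: assign each demand point to its cheapest open site.
  #1→A 18×4=72, #2→B 14×4=56, #3→B 20×2=40, #4→B 8×6=48, #5→B 2×3=6, #6→A 3×8=24, #7→A 8×10=80
  link cost 326, fixed 178 → total 504.
Compare {B}: link cost 430 + fixed 80 = 510.
Compare {B, C}: link cost 341 + fixed 184 = 525.
Compare {A, B, C}: link cost 269 + fixed 282 = 551.
All other subsets cost ≥ 510. Minimum total cost: 504.

504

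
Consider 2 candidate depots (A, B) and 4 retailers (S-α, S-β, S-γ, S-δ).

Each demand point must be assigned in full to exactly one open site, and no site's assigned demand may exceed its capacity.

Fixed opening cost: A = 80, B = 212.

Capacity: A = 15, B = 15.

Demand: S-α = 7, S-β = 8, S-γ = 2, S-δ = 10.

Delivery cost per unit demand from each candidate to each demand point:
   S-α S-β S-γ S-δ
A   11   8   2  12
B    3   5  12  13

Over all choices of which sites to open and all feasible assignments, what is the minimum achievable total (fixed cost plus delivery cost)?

Open {A, B}; cheapest assignment that respects the capacities:
  A (cap 15, load 12): S-γ, S-δ — cost 2×2 + 10×12 = 124
  B (cap 15, load 15): S-α, S-β — cost 7×3 + 8×5 = 61
  Shipping 185, fixed 292 → total 477.
  Any other capacity-feasible assignment to {A, B} ships for at least 185.
Total demand is 27 and no other set of sites has combined capacity ≥ 27, so {A, B} is the only feasible choice of open sites. Minimum: 477.

477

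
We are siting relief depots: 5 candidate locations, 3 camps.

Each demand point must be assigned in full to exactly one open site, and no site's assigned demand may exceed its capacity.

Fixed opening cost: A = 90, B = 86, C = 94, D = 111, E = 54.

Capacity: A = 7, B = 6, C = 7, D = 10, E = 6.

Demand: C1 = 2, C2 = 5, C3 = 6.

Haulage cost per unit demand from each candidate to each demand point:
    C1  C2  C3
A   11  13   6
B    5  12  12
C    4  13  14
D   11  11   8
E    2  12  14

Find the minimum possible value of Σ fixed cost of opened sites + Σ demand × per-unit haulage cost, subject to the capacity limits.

293

Open {A, C}; cheapest assignment that respects the capacities:
  A (cap 7, load 6): C3 — cost 6×6 = 36
  C (cap 7, load 7): C1, C2 — cost 2×4 + 5×13 = 73
  Shipping 109, fixed 184 → total 293.
  Any other capacity-feasible assignment to {A, C} ships for at least 109.
Compare {D, E}: its best feasible assignment gives total 295.
Compare {C, E}: its best feasible assignment gives total 305.
Every other set of open sites that can feasibly serve all demand totals ≥ 295 even under its best assignment. Minimum: 293.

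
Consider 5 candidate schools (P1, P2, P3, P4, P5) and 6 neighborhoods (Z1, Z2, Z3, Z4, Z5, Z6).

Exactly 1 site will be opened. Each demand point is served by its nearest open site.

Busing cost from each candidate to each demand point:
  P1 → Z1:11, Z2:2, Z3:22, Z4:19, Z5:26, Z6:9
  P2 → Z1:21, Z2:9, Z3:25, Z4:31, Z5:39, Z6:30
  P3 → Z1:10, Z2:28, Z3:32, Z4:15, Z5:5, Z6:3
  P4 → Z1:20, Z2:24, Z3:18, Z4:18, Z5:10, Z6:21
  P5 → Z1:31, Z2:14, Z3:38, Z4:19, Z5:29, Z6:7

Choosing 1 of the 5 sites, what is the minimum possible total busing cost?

89

Open {P1}.
  Z1→P1 11, Z2→P1 2, Z3→P1 22, Z4→P1 19, Z5→P1 26, Z6→P1 9  ⇒ total 89.
Compare {P3}: total 93.
Compare {P4}: total 111.
No size-1 selection does better; minimum is 89.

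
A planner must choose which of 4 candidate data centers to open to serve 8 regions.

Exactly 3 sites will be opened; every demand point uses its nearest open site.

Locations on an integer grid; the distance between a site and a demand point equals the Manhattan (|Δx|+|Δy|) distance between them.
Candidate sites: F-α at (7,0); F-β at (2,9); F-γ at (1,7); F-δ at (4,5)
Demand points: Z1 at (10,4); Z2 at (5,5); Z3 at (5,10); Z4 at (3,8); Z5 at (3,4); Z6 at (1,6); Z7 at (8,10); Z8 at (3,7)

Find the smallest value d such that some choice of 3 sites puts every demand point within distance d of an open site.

7

Open {F-α, F-β, F-γ}.
  Farthest demand point is Z1 at distance 7 (to F-α); all others are ≤ 7.
With {F-α, F-β, F-δ} the worst case is 7.
With {F-β, F-γ, F-δ} the worst case is 7.
No size-3 selection achieves below 7.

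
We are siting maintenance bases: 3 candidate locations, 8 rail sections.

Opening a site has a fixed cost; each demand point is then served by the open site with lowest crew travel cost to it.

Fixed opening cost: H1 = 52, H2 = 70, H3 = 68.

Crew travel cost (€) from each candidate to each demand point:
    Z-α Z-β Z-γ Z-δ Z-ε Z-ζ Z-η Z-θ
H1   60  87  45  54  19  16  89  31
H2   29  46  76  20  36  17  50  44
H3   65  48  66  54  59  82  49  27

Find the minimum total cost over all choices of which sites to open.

378

Open {H1, H2}: assign each demand point to its cheapest open site.
  Z-α→H2 29, Z-β→H2 46, Z-γ→H1 45, Z-δ→H2 20, Z-ε→H1 19, Z-ζ→H1 16, Z-η→H2 50, Z-θ→H1 31
  crew travel cost 256, fixed 122 → total 378.
Compare {H2}: crew travel cost 318 + fixed 70 = 388.
Compare {H2, H3}: crew travel cost 290 + fixed 138 = 428.
Compare {H1, H3}: crew travel cost 318 + fixed 120 = 438.
All other subsets cost ≥ 388. Minimum total cost: 378.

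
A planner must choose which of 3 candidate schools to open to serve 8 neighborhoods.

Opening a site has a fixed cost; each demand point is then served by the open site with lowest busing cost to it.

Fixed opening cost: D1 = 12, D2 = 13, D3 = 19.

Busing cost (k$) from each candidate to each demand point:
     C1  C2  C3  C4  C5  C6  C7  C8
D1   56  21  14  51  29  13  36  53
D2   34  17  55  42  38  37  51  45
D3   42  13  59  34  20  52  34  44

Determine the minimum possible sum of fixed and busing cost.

Open {D1, D3}: assign each demand point to its cheapest open site.
  C1→D3 42, C2→D3 13, C3→D1 14, C4→D3 34, C5→D3 20, C6→D1 13, C7→D3 34, C8→D3 44
  busing cost 214, fixed 31 → total 245.
Compare {D1, D2, D3}: busing cost 206 + fixed 44 = 250.
Compare {D1, D2}: busing cost 230 + fixed 25 = 255.
Compare {D1}: busing cost 273 + fixed 12 = 285.
All other subsets cost ≥ 250. Minimum total cost: 245.

245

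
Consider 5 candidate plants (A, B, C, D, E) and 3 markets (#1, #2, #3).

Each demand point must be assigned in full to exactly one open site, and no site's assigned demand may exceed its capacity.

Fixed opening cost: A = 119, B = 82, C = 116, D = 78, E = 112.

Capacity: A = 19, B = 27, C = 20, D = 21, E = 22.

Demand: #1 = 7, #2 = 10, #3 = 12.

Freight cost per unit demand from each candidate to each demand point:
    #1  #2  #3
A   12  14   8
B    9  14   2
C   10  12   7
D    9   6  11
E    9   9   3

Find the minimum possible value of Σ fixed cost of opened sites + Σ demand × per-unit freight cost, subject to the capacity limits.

Open {B, D}; cheapest assignment that respects the capacities:
  B (cap 27, load 19): #1, #3 — cost 7×9 + 12×2 = 87
  D (cap 21, load 10): #2 — cost 10×6 = 60
  Shipping 147, fixed 160 → total 307.
  Any other capacity-feasible assignment to {B, D} ships for at least 147.
Compare {D, E}: its best feasible assignment gives total 349.
Compare {B, E}: its best feasible assignment gives total 371.
Every other set of open sites that can feasibly serve all demand totals ≥ 349 even under its best assignment. Minimum: 307.

307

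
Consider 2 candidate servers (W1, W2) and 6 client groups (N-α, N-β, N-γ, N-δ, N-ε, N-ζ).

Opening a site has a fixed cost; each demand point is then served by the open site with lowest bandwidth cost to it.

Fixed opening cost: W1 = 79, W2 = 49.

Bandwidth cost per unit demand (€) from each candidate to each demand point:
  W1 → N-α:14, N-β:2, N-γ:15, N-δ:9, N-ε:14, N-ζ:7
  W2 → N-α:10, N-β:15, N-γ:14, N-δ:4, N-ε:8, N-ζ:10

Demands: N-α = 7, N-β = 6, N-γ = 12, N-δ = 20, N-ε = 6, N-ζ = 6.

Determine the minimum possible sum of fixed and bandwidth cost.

548

Open {W1, W2}: assign each demand point to its cheapest open site.
  N-α→W2 7×10=70, N-β→W1 6×2=12, N-γ→W2 12×14=168, N-δ→W2 20×4=80, N-ε→W2 6×8=48, N-ζ→W1 6×7=42
  bandwidth cost 420, fixed 128 → total 548.
Compare {W2}: bandwidth cost 516 + fixed 49 = 565.
Compare {W1}: bandwidth cost 596 + fixed 79 = 675.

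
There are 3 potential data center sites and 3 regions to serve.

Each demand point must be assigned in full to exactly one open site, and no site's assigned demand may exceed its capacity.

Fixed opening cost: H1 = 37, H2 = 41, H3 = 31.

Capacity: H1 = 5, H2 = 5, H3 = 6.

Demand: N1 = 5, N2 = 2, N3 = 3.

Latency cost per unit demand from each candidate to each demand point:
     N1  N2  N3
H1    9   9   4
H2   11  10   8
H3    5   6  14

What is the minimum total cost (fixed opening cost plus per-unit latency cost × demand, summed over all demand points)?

Open {H1, H3}; cheapest assignment that respects the capacities:
  H1 (cap 5, load 5): N2, N3 — cost 2×9 + 3×4 = 30
  H3 (cap 6, load 5): N1 — cost 5×5 = 25
  Shipping 55, fixed 68 → total 123.
  Any other capacity-feasible assignment to {H1, H3} ships for at least 55.
Compare {H2, H3}: its best feasible assignment gives total 141.
Compare {H1, H2}: its best feasible assignment gives total 163.
Every other set of open sites that can feasibly serve all demand totals ≥ 141 even under its best assignment. Minimum: 123.

123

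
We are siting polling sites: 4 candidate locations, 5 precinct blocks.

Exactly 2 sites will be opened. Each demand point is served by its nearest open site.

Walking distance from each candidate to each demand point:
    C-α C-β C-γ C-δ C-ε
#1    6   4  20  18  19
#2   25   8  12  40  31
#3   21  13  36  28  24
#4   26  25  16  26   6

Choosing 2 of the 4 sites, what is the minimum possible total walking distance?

Open {#1, #4}.
  C-α→#1 6, C-β→#1 4, C-γ→#4 16, C-δ→#1 18, C-ε→#4 6  ⇒ total 50.
Compare {#1, #2}: total 59.
Compare {#1, #3}: total 67.
No size-2 selection does better; minimum is 50.

50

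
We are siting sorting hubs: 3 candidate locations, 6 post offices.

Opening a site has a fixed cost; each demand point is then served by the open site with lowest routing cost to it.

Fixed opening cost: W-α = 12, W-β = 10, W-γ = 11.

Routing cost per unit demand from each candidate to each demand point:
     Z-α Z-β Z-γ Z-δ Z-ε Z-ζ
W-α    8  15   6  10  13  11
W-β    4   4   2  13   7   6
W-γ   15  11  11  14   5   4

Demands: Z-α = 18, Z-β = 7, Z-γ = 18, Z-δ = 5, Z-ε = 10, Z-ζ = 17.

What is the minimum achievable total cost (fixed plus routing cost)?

337

Open {W-α, W-β, W-γ}: assign each demand point to its cheapest open site.
  Z-α→W-β 18×4=72, Z-β→W-β 7×4=28, Z-γ→W-β 18×2=36, Z-δ→W-α 5×10=50, Z-ε→W-γ 10×5=50, Z-ζ→W-γ 17×4=68
  routing cost 304, fixed 33 → total 337.
Compare {W-β, W-γ}: routing cost 319 + fixed 21 = 340.
Compare {W-α, W-β}: routing cost 358 + fixed 22 = 380.
Compare {W-β}: routing cost 373 + fixed 10 = 383.
All other subsets cost ≥ 340. Minimum total cost: 337.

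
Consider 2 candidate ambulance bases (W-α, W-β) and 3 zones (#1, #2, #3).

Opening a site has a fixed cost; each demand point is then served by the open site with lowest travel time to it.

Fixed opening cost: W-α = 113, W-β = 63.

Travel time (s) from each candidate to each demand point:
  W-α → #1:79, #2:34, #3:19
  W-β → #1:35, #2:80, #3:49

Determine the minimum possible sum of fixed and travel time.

227

Open {W-β}: assign each demand point to its cheapest open site.
  #1→W-β 35, #2→W-β 80, #3→W-β 49
  travel time 164, fixed 63 → total 227.
Compare {W-α}: travel time 132 + fixed 113 = 245.
Compare {W-α, W-β}: travel time 88 + fixed 176 = 264.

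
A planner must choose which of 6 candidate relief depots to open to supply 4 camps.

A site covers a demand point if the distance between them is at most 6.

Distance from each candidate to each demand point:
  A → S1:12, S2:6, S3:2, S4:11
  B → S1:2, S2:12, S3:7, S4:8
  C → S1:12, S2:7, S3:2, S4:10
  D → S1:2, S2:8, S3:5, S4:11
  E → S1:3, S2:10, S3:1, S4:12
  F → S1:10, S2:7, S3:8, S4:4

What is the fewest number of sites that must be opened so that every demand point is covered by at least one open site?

Coverage sets (demand points within 6 of each site):
  A: {S2, S3}
  B: {S1}
  C: {S3}
  D: {S1, S3}
  E: {S1, S3}
  F: {S4}
No 2 sites suffice: every size-2 union leaves at least one demand point uncovered.
But {A, B, F} covers everything, so the minimum is 3.

3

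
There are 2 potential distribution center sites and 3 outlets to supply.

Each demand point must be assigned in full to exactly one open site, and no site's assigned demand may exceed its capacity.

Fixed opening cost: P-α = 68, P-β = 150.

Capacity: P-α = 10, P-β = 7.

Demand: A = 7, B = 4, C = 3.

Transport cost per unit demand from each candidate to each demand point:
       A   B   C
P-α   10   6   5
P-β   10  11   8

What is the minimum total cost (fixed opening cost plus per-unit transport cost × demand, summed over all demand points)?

Open {P-α, P-β}; cheapest assignment that respects the capacities:
  P-α (cap 10, load 7): B, C — cost 4×6 + 3×5 = 39
  P-β (cap 7, load 7): A — cost 7×10 = 70
  Shipping 109, fixed 218 → total 327.
  Any other capacity-feasible assignment to {P-α, P-β} ships for at least 109.
Total demand is 14 and no other set of sites has combined capacity ≥ 14, so {P-α, P-β} is the only feasible choice of open sites. Minimum: 327.

327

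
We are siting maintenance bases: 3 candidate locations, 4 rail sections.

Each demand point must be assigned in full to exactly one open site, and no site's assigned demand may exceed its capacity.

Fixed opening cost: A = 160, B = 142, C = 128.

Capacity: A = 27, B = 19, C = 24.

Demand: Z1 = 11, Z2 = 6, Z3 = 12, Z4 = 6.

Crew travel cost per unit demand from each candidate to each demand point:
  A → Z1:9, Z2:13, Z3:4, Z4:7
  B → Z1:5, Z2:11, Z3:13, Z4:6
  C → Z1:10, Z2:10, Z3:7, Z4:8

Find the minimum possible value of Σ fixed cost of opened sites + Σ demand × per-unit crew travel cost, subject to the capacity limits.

Open {B, C}; cheapest assignment that respects the capacities:
  B (cap 19, load 17): Z1, Z4 — cost 11×5 + 6×6 = 91
  C (cap 24, load 18): Z2, Z3 — cost 6×10 + 12×7 = 144
  Shipping 235, fixed 270 → total 505.
  Any other capacity-feasible assignment to {B, C} ships for at least 235.
Compare {A, B}: its best feasible assignment gives total 513.
Compare {A, C}: its best feasible assignment gives total 543.
Every other set of open sites that can feasibly serve all demand totals ≥ 513 even under its best assignment. Minimum: 505.

505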